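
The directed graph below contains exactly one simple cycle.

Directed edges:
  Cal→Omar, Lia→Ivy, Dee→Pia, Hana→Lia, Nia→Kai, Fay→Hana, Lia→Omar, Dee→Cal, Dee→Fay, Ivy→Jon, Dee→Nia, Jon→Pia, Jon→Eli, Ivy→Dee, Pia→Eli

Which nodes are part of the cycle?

DFS with gray/black marking from Ivy:
Ivy gray
  Jon gray
    Eli gray
    Eli black
    Pia gray
      Pia→Eli: Eli black — skip
    Pia black
  Jon black
  Dee gray
    Cal gray
      Omar gray
      Omar black
    Cal black
    Nia gray
      Kai gray
      Kai black
    Nia black
    Fay gray
      Hana gray
        Lia gray
          Lia→Ivy: Ivy is gray → back edge
Back edge closes the cycle Ivy → Dee → Fay → Hana → Lia → Ivy; its vertices are {Dee, Fay, Ivy, Lia, Hana}.

Dee, Fay, Ivy, Lia, Hana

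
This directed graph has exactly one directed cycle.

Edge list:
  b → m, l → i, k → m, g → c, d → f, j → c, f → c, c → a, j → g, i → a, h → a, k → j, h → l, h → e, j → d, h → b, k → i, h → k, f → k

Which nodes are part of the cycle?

DFS with gray/black marking from k:
k gray
  i gray
    a gray
    a black
  i black
  m gray
  m black
  j gray
    c gray
      c→a: a black — skip
    c black
    d gray
      f gray
        f→c: c black — skip
        f→k: k is gray → back edge
Back edge closes the cycle k → j → d → f → k; its vertices are {d, f, j, k}.

d, f, j, k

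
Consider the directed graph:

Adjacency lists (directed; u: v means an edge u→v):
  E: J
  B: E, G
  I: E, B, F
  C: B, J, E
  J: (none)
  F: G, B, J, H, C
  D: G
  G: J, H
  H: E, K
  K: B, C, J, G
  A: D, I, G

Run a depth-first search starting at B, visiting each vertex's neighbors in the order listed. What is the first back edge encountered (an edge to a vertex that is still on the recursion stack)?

K->B

DFS from B (visiting each vertex's neighbors in the order listed); mark gray on enter, black on exit:
B gray
  E gray
    J gray
    J black
  E black
  G gray
    G→J: J black — skip
    H gray
      H→E: E black — skip
      K gray
        K→B: B is gray → back edge
First back edge: K → B.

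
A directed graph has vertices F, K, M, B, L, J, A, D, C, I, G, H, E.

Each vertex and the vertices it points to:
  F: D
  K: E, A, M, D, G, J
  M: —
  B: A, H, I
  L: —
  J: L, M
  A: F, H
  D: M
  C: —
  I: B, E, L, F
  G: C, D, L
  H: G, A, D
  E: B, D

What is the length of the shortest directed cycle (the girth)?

For each vertex v, BFS finds the shortest path from v back to v.
The shortest such closed walk is B → I → B, length 2.

2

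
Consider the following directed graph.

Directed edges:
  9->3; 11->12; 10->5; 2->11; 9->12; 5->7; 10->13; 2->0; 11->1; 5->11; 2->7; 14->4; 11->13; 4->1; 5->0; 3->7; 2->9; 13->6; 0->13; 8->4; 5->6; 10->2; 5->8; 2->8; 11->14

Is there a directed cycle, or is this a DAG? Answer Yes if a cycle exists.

No

DFS with white/gray/black marking, starting from 10:
10 gray
  13 gray
    6 gray
    6 black
  13 black
  5 gray
    11 gray
      14 gray
        4 gray
          1 gray
          1 black
        4 black
      14 black
      11→1: 1 black — skip
      12 gray
      12 black
      11→13: 13 black — skip
    11 black
    7 gray
    7 black
    8 gray
      8→4: 4 black — skip
    8 black
    0 gray
      0→13: 13 black — skip
    0 black
    5→6: 6 black — skip
  5 black
  2 gray
    9 gray
      9→12: 12 black — skip
      3 gray
        3→7: 7 black — skip
      3 black
    9 black
    2→0: 0 black — skip
    2→7: 7 black — skip
    2→11: 11 black — skip
    2→8: 8 black — skip
  2 black
10 black
Every edge goes to a white or black vertex — no back edge, so the graph is acyclic.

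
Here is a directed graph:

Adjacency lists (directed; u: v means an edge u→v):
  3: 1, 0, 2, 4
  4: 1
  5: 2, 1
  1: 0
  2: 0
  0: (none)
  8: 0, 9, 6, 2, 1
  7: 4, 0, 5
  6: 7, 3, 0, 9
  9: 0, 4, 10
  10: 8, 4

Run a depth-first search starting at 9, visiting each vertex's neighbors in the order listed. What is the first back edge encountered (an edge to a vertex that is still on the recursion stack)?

DFS from 9 (visiting each vertex's neighbors in the order listed); mark gray on enter, black on exit:
9 gray
  0 gray
  0 black
  4 gray
    1 gray
      1→0: 0 black — skip
    1 black
  4 black
  10 gray
    8 gray
      8→0: 0 black — skip
      8→9: 9 is gray → back edge
First back edge: 8 → 9.

8→9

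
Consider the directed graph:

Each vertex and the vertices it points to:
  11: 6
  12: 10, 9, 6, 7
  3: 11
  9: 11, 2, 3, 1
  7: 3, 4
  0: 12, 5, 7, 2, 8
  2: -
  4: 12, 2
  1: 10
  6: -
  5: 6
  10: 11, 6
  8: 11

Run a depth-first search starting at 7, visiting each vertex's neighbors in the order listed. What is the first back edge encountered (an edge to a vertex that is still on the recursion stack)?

12->7

DFS from 7 (visiting each vertex's neighbors in the order listed); mark gray on enter, black on exit:
7 gray
  3 gray
    11 gray
      6 gray
      6 black
    11 black
  3 black
  4 gray
    12 gray
      10 gray
        10→11: 11 black — skip
        10→6: 6 black — skip
      10 black
      9 gray
        9→11: 11 black — skip
        2 gray
        2 black
        9→3: 3 black — skip
        1 gray
          1→10: 10 black — skip
        1 black
      9 black
      12→6: 6 black — skip
      12→7: 7 is gray → back edge
First back edge: 12 → 7.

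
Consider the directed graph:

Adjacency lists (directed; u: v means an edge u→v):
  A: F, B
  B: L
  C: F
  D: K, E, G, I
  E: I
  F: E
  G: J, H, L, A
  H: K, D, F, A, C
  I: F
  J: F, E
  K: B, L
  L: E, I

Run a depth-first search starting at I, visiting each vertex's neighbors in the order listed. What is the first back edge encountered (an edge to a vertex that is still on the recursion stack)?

E->I

DFS from I (visiting each vertex's neighbors in the order listed); mark gray on enter, black on exit:
I gray
  F gray
    E gray
      E→I: I is gray → back edge
First back edge: E → I.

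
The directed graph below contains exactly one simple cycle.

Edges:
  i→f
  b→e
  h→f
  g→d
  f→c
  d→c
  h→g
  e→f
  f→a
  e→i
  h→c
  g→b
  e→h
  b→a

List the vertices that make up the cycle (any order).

DFS with gray/black marking from g:
g gray
  b gray
    a gray
    a black
    e gray
      i gray
        f gray
          f→a: a black — skip
          c gray
          c black
        f black
      i black
      e→f: f black — skip
      h gray
        h→c: c black — skip
        h→f: f black — skip
        h→g: g is gray → back edge
Back edge closes the cycle g → b → e → h → g; its vertices are {b, e, g, h}.

b, e, g, h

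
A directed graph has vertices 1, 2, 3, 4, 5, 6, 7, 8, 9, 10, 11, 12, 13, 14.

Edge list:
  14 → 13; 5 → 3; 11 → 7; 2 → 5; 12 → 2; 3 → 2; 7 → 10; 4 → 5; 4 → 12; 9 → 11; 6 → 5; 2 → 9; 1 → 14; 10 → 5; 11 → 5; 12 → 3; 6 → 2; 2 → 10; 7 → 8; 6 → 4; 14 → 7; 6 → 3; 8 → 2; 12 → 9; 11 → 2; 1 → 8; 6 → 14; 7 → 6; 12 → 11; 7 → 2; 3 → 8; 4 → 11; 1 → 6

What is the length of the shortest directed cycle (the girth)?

For each vertex v, BFS finds the shortest path from v back to v.
The shortest such closed walk is 6 → 14 → 7 → 6, length 3.

3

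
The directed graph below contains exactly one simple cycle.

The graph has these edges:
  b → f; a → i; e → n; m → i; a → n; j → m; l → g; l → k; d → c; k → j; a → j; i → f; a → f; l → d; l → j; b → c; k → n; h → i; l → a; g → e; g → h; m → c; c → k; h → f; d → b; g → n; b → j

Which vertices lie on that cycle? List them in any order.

DFS with gray/black marking from k:
k gray
  n gray
  n black
  j gray
    m gray
      c gray
        c→k: k is gray → back edge
Back edge closes the cycle k → j → m → c → k; its vertices are {c, j, k, m}.

c, j, k, m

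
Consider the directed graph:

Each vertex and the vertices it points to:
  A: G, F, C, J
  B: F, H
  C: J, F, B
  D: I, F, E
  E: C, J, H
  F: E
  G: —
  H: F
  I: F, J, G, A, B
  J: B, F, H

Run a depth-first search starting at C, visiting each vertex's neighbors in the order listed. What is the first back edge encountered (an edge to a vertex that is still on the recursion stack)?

E→C

DFS from C (visiting each vertex's neighbors in the order listed); mark gray on enter, black on exit:
C gray
  J gray
    B gray
      F gray
        E gray
          E→C: C is gray → back edge
First back edge: E → C.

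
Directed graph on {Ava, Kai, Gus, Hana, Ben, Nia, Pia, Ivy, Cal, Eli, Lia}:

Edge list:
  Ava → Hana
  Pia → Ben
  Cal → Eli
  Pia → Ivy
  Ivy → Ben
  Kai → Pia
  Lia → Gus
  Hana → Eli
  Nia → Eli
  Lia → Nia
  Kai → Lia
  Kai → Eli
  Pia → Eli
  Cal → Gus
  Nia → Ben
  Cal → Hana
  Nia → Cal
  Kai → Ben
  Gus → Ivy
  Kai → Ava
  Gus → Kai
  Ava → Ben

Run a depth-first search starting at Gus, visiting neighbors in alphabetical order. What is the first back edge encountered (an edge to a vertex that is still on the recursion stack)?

Lia→Gus

DFS from Gus (visiting neighbors in alphabetical order); mark gray on enter, black on exit:
Gus gray
  Ivy gray
    Ben gray
    Ben black
  Ivy black
  Kai gray
    Ava gray
      Ava→Ben: Ben black — skip
      Hana gray
        Eli gray
        Eli black
      Hana black
    Ava black
    Kai→Ben: Ben black — skip
    Kai→Eli: Eli black — skip
    Lia gray
      Lia→Gus: Gus is gray → back edge
First back edge: Lia → Gus.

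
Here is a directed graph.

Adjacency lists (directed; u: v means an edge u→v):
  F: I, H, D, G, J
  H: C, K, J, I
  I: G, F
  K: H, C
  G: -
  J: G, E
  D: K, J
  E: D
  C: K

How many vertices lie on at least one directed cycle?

8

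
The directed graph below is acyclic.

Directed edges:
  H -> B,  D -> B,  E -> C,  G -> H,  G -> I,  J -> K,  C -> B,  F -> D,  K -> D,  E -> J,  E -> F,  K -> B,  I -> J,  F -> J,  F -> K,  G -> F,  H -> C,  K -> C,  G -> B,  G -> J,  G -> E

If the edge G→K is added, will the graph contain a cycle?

No

Adding G→K creates a cycle iff K can already reach G.
Explore from K: no path reaches G. The graph stays acyclic.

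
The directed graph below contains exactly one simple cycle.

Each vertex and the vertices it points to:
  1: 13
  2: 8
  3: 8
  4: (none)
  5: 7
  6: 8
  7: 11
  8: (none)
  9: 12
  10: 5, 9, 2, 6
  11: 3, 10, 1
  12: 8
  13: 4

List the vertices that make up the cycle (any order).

DFS with gray/black marking from 11:
11 gray
  3 gray
    8 gray
    8 black
  3 black
  10 gray
    5 gray
      7 gray
        7→11: 11 is gray → back edge
Back edge closes the cycle 11 → 10 → 5 → 7 → 11; its vertices are {5, 7, 10, 11}.

5, 7, 10, 11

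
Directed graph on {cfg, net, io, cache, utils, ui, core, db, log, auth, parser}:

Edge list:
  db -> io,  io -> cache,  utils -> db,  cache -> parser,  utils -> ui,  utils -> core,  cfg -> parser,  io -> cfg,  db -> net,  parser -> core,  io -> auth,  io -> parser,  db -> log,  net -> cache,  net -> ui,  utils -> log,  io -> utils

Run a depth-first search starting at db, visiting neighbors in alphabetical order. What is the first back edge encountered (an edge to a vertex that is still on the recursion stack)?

utils->db

DFS from db (visiting neighbors in alphabetical order); mark gray on enter, black on exit:
db gray
  io gray
    auth gray
    auth black
    cache gray
      parser gray
        core gray
        core black
      parser black
    cache black
    cfg gray
      cfg→parser: parser black — skip
    cfg black
    io→parser: parser black — skip
    utils gray
      utils→core: core black — skip
      utils→db: db is gray → back edge
First back edge: utils → db.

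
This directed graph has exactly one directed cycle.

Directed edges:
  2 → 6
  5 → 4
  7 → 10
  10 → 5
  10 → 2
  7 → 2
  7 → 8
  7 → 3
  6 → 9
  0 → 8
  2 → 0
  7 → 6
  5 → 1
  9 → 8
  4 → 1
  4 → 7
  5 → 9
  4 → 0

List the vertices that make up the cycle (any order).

DFS with gray/black marking from 5:
5 gray
  4 gray
    1 gray
    1 black
    0 gray
      8 gray
      8 black
    0 black
    7 gray
      2 gray
        6 gray
          9 gray
            9→8: 8 black — skip
          9 black
        6 black
        2→0: 0 black — skip
      2 black
      10 gray
        10→5: 5 is gray → back edge
Back edge closes the cycle 5 → 4 → 7 → 10 → 5; its vertices are {4, 5, 7, 10}.

4, 5, 7, 10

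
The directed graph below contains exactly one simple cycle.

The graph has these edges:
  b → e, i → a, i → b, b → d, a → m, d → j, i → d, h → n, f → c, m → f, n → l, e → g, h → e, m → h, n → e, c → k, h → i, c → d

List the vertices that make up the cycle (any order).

DFS with gray/black marking from m:
m gray
  f gray
    c gray
      d gray
        j gray
        j black
      d black
      k gray
      k black
    c black
  f black
  h gray
    e gray
      g gray
      g black
    e black
    n gray
      l gray
      l black
      n→e: e black — skip
    n black
    i gray
      a gray
        a→m: m is gray → back edge
Back edge closes the cycle m → h → i → a → m; its vertices are {a, h, i, m}.

a, h, i, m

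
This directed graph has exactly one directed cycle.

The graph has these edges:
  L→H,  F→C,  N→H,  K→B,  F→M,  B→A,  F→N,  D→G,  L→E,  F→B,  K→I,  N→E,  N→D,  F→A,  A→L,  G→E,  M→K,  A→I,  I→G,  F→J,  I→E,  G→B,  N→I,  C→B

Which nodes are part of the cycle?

A, B, G, I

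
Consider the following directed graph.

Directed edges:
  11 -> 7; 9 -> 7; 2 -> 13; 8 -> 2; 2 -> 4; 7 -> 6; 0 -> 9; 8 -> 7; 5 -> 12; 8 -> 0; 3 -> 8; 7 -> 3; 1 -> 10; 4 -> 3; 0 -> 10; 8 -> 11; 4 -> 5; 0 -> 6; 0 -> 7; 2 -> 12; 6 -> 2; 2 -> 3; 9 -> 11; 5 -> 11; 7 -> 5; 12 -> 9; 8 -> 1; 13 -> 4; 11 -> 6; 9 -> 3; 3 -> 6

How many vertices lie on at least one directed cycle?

A vertex is on a directed cycle iff it belongs to a strongly connected component of size ≥ 2 (or has a self-loop).
The vertices on cycles are {0, 2, 3, 4, 5, 6, 7, 8, 9, 11, 12, 13} — 12 in total.

12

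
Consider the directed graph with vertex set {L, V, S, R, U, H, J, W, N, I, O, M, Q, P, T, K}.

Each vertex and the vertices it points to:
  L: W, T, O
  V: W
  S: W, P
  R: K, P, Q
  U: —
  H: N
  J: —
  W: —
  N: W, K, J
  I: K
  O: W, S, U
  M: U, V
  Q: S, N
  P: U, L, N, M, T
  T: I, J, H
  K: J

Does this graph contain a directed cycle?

Yes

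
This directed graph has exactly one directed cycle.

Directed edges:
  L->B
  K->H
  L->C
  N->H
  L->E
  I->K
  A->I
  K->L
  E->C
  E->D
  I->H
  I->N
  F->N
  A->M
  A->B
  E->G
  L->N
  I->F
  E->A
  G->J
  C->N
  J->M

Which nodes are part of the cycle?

DFS with gray/black marking from E:
E gray
  A gray
    B gray
    B black
    M gray
    M black
    I gray
      H gray
      H black
      K gray
        K→H: H black — skip
        L gray
          C gray
            N gray
              N→H: H black — skip
            N black
          C black
          L→E: E is gray → back edge
Back edge closes the cycle E → A → I → K → L → E; its vertices are {A, E, I, K, L}.

A, E, I, K, L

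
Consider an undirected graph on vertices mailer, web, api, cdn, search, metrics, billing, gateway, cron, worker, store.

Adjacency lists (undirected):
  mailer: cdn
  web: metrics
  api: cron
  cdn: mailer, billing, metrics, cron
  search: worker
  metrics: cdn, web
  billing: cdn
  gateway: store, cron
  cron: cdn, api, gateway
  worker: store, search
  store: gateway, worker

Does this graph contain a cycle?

No

DFS, tracking each vertex's parent; an edge to a visited non-parent vertex closes a cycle.
Start from worker:
visit worker (parent –)
  visit store (parent worker)
    visit gateway (parent store)
      gateway–store: parent, skip
      visit cron (parent gateway)
        visit cdn (parent cron)
          visit mailer (parent cdn)
            mailer–cdn: parent, skip
          visit billing (parent cdn)
            billing–cdn: parent, skip
          visit metrics (parent cdn)
            metrics–cdn: parent, skip
            visit web (parent metrics)
              web–metrics: parent, skip
          cdn–cron: parent, skip
        visit api (parent cron)
          api–cron: parent, skip
        cron–gateway: parent, skip
    store–worker: parent, skip
  visit search (parent worker)
    search–worker: parent, skip
No non-parent visited neighbor found — the graph is a forest.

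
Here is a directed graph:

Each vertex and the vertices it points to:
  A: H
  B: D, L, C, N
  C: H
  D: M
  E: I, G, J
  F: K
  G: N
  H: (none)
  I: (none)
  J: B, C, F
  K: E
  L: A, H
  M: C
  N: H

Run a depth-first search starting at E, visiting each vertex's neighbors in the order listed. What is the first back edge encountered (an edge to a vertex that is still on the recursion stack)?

DFS from E (visiting each vertex's neighbors in the order listed); mark gray on enter, black on exit:
E gray
  I gray
  I black
  G gray
    N gray
      H gray
      H black
    N black
  G black
  J gray
    B gray
      D gray
        M gray
          C gray
            C→H: H black — skip
          C black
        M black
      D black
      L gray
        A gray
          A→H: H black — skip
        A black
        L→H: H black — skip
      L black
      B→C: C black — skip
      B→N: N black — skip
    B black
    J→C: C black — skip
    F gray
      K gray
        K→E: E is gray → back edge
First back edge: K → E.

K->E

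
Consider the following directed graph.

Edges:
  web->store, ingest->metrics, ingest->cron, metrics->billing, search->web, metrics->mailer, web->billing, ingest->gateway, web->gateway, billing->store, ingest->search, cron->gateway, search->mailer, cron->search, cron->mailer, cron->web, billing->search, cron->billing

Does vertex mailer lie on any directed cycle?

mailer lies on a cycle iff there is a path from mailer back to itself.
Exploring from mailer, it never reaches itself; equivalently, its strongly connected component is a singleton.

No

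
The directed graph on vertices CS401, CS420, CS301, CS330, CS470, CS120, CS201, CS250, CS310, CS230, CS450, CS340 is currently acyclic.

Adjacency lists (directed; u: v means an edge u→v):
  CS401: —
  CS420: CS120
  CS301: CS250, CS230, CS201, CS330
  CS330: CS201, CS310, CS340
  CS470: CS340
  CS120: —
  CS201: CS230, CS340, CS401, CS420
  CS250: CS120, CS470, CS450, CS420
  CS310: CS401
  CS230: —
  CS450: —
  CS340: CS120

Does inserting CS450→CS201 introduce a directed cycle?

Adding CS450→CS201 creates a cycle iff CS201 can already reach CS450.
Explore from CS201: no path reaches CS450. The graph stays acyclic.

No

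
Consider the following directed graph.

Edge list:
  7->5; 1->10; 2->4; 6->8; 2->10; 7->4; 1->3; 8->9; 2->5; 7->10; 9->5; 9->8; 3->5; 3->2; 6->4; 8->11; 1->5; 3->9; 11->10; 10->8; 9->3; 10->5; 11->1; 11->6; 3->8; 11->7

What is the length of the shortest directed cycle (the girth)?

For each vertex v, BFS finds the shortest path from v back to v.
The shortest such closed walk is 3 → 9 → 3, length 2.

2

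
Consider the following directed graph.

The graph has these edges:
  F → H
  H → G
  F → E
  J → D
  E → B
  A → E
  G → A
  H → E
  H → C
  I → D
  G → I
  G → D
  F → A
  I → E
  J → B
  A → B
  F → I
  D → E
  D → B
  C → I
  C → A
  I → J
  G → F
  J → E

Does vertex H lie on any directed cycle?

Yes

H is on a cycle iff H can reach itself via ≥1 edge.
H → G → F → H — yes.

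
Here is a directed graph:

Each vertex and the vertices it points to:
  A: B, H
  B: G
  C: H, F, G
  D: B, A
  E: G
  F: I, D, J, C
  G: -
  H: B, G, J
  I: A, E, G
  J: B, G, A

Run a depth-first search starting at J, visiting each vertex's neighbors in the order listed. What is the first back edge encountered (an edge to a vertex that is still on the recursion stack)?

H→J

DFS from J (visiting each vertex's neighbors in the order listed); mark gray on enter, black on exit:
J gray
  B gray
    G gray
    G black
  B black
  J→G: G black — skip
  A gray
    A→B: B black — skip
    H gray
      H→B: B black — skip
      H→G: G black — skip
      H→J: J is gray → back edge
First back edge: H → J.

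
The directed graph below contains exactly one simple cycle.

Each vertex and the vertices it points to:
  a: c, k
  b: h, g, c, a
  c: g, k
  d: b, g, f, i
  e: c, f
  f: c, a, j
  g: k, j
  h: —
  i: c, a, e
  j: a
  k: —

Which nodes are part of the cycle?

a, c, g, j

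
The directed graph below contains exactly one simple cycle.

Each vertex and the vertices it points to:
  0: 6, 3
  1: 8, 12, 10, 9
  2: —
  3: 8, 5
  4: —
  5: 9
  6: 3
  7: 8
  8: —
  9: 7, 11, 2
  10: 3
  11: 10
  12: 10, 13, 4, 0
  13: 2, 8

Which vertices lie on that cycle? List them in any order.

3, 5, 9, 10, 11

DFS with gray/black marking from 9:
9 gray
  7 gray
    8 gray
    8 black
  7 black
  11 gray
    10 gray
      3 gray
        3→8: 8 black — skip
        5 gray
          5→9: 9 is gray → back edge
Back edge closes the cycle 9 → 11 → 10 → 3 → 5 → 9; its vertices are {3, 5, 9, 10, 11}.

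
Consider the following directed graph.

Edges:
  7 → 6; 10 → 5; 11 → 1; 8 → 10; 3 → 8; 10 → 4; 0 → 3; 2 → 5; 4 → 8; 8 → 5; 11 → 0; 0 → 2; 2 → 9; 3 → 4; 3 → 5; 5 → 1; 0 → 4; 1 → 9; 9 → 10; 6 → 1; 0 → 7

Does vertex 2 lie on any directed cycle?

2 lies on a cycle iff there is a path from 2 back to itself.
Exploring from 2, it never reaches itself; equivalently, its strongly connected component is a singleton.

No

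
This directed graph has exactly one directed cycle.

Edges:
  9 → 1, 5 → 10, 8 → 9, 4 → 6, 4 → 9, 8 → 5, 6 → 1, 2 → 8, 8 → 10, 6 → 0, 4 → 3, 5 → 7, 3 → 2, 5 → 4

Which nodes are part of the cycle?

2, 3, 4, 5, 8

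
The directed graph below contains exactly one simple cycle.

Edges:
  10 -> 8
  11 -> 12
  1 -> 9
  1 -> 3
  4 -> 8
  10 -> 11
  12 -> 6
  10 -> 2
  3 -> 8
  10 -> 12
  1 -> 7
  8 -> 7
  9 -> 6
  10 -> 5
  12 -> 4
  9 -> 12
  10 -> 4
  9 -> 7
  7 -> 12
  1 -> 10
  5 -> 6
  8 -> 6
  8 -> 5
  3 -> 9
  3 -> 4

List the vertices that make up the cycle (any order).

4, 7, 8, 12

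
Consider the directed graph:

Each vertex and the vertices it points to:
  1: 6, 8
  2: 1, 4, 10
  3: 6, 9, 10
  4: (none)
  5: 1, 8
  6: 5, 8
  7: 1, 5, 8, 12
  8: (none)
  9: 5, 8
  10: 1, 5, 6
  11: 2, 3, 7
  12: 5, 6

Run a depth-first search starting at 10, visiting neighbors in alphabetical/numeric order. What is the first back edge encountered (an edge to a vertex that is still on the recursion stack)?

5->1

DFS from 10 (visiting neighbors in alphabetical/numeric order); mark gray on enter, black on exit:
10 gray
  1 gray
    6 gray
      5 gray
        5→1: 1 is gray → back edge
First back edge: 5 → 1.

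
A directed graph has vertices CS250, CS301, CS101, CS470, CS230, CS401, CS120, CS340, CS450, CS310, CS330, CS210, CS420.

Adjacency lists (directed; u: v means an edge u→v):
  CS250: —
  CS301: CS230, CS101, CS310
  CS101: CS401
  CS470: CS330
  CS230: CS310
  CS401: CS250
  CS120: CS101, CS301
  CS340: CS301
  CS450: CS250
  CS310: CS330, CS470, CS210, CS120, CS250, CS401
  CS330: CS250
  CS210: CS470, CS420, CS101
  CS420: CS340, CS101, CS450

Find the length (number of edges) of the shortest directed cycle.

For each vertex v, BFS finds the shortest path from v back to v.
The shortest such closed walk is CS301 → CS310 → CS120 → CS301, length 3.

3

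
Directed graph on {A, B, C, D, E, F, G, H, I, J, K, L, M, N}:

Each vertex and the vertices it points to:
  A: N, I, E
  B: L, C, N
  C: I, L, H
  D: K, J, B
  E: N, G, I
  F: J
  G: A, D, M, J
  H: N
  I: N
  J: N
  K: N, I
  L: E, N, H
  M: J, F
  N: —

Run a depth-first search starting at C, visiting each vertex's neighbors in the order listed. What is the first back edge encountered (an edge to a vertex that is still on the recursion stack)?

DFS from C (visiting each vertex's neighbors in the order listed); mark gray on enter, black on exit:
C gray
  I gray
    N gray
    N black
  I black
  L gray
    E gray
      E→N: N black — skip
      G gray
        A gray
          A→N: N black — skip
          A→I: I black — skip
          A→E: E is gray → back edge
First back edge: A → E.

A→E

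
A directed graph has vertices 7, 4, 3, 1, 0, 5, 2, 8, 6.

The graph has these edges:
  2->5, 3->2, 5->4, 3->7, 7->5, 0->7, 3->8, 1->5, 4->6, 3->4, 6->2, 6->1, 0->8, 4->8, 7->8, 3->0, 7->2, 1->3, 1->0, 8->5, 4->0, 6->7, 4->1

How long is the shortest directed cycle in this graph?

For each vertex v, BFS finds the shortest path from v back to v.
The shortest such closed walk is 3 → 4 → 1 → 3, length 3.

3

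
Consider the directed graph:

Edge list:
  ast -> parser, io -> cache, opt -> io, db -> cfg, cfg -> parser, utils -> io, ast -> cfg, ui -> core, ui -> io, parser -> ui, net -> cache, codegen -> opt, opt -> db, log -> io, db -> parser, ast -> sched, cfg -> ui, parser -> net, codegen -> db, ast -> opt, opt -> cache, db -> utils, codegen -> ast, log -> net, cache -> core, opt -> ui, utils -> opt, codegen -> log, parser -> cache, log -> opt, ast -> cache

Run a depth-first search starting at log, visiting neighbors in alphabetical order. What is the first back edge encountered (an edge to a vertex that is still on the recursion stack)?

DFS from log (visiting neighbors in alphabetical order); mark gray on enter, black on exit:
log gray
  io gray
    cache gray
      core gray
      core black
    cache black
  io black
  net gray
    net→cache: cache black — skip
  net black
  opt gray
    opt→cache: cache black — skip
    db gray
      cfg gray
        parser gray
          parser→cache: cache black — skip
          parser→net: net black — skip
          ui gray
            ui→core: core black — skip
            ui→io: io black — skip
          ui black
        parser black
        cfg→ui: ui black — skip
      cfg black
      db→parser: parser black — skip
      utils gray
        utils→io: io black — skip
        utils→opt: opt is gray → back edge
First back edge: utils → opt.

utils->opt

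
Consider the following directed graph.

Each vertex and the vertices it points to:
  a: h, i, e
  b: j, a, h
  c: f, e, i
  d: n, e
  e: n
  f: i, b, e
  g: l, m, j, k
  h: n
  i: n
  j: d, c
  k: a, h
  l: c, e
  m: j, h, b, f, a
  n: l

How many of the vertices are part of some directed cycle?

11

A vertex is on a directed cycle iff it belongs to a strongly connected component of size ≥ 2 (or has a self-loop).
The vertices on cycles are {a, b, c, d, e, f, h, i, j, l, n} — 11 in total.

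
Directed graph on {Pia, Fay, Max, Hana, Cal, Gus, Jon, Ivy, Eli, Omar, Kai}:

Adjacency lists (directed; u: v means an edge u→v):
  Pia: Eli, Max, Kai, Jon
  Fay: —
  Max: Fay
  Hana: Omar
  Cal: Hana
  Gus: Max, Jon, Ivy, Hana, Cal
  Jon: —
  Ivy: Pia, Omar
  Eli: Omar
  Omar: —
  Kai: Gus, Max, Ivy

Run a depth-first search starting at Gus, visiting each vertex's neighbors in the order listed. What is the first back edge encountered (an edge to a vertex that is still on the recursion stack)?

Kai→Gus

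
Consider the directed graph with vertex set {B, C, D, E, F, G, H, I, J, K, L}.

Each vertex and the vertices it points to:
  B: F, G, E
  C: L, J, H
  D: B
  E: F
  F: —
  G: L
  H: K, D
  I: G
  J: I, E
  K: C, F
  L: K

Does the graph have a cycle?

DFS with white/gray/black marking, starting from H:
H gray
  K gray
    C gray
      L gray
        L→K: K is gray → back edge
Back edge found, so a cycle exists: K → C → L → K.

Yes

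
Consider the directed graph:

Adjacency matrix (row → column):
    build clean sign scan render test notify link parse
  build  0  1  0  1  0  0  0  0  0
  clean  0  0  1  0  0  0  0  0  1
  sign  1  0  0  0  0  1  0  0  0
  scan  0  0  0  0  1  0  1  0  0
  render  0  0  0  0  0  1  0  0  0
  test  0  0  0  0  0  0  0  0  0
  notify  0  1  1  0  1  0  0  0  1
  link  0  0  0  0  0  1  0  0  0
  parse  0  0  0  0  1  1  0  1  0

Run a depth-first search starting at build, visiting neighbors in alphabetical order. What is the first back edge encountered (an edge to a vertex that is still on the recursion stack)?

sign->build

DFS from build (visiting neighbors in alphabetical order); mark gray on enter, black on exit:
build gray
  clean gray
    parse gray
      link gray
        test gray
        test black
      link black
      render gray
        render→test: test black — skip
      render black
      parse→test: test black — skip
    parse black
    sign gray
      sign→build: build is gray → back edge
First back edge: sign → build.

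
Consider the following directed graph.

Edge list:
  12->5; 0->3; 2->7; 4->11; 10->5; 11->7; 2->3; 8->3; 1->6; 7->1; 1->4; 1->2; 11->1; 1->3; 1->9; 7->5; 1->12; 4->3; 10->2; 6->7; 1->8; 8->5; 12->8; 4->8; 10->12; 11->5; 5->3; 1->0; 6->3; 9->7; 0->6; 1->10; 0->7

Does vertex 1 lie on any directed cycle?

Yes

1 is on a cycle iff 1 can reach itself via ≥1 edge.
1 → 2 → 7 → 1 — yes.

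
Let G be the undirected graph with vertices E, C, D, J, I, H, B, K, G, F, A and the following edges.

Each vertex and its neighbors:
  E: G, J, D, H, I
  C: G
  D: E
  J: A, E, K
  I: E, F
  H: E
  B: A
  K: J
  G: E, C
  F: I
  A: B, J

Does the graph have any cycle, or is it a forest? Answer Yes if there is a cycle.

No

DFS, tracking each vertex's parent; an edge to a visited non-parent vertex closes a cycle.
Start from J:
visit J (parent –)
  visit A (parent J)
    visit B (parent A)
      B–A: parent, skip
    A–J: parent, skip
  visit E (parent J)
    visit G (parent E)
      G–E: parent, skip
      visit C (parent G)
        C–G: parent, skip
    E–J: parent, skip
    visit D (parent E)
      D–E: parent, skip
    visit H (parent E)
      H–E: parent, skip
    visit I (parent E)
      I–E: parent, skip
      visit F (parent I)
        F–I: parent, skip
  visit K (parent J)
    K–J: parent, skip
No non-parent visited neighbor found — the graph is a forest.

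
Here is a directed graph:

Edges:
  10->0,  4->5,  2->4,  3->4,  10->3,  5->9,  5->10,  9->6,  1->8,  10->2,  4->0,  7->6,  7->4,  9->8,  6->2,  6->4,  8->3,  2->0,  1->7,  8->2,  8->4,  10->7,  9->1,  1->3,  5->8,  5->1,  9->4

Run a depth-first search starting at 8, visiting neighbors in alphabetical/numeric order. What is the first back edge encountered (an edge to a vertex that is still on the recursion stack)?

3→4

DFS from 8 (visiting neighbors in alphabetical/numeric order); mark gray on enter, black on exit:
8 gray
  2 gray
    0 gray
    0 black
    4 gray
      4→0: 0 black — skip
      5 gray
        1 gray
          3 gray
            3→4: 4 is gray → back edge
First back edge: 3 → 4.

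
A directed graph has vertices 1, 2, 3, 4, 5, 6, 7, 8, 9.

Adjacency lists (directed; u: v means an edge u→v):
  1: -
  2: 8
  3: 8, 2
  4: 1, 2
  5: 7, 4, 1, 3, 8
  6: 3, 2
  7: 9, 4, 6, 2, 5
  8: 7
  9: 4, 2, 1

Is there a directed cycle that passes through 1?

No

1 lies on a cycle iff there is a path from 1 back to itself.
Exploring from 1, it never reaches itself; equivalently, its strongly connected component is a singleton.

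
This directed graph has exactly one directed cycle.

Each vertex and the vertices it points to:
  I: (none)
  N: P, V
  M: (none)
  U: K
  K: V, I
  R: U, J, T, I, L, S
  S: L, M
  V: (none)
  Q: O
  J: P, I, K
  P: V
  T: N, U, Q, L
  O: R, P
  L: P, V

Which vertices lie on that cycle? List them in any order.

DFS with gray/black marking from R:
R gray
  U gray
    K gray
      V gray
      V black
      I gray
      I black
    K black
  U black
  J gray
    P gray
      P→V: V black — skip
    P black
    J→I: I black — skip
    J→K: K black — skip
  J black
  T gray
    N gray
      N→P: P black — skip
      N→V: V black — skip
    N black
    T→U: U black — skip
    Q gray
      O gray
        O→R: R is gray → back edge
Back edge closes the cycle R → T → Q → O → R; its vertices are {O, Q, R, T}.

O, Q, R, T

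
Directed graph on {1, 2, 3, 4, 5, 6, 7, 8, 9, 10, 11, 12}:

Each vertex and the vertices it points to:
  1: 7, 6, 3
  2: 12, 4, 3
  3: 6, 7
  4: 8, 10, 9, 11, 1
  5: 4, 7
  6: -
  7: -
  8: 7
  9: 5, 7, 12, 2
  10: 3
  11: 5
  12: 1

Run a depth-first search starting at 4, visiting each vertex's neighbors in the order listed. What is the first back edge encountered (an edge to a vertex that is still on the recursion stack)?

DFS from 4 (visiting each vertex's neighbors in the order listed); mark gray on enter, black on exit:
4 gray
  8 gray
    7 gray
    7 black
  8 black
  10 gray
    3 gray
      6 gray
      6 black
      3→7: 7 black — skip
    3 black
  10 black
  9 gray
    5 gray
      5→4: 4 is gray → back edge
First back edge: 5 → 4.

5→4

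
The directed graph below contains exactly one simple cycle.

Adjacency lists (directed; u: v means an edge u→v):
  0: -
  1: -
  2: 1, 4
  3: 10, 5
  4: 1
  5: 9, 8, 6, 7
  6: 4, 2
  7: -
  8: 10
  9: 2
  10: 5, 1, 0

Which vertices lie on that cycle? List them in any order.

5, 8, 10

DFS with gray/black marking from 10:
10 gray
  5 gray
    9 gray
      2 gray
        1 gray
        1 black
        4 gray
          4→1: 1 black — skip
        4 black
      2 black
    9 black
    8 gray
      8→10: 10 is gray → back edge
Back edge closes the cycle 10 → 5 → 8 → 10; its vertices are {5, 8, 10}.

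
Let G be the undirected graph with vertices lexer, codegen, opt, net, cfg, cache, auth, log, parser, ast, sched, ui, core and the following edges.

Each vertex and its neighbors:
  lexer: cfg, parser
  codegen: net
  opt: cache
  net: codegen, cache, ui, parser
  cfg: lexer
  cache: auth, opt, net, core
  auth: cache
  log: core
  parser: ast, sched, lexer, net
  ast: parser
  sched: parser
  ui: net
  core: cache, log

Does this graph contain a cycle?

No

DFS, tracking each vertex's parent; an edge to a visited non-parent vertex closes a cycle.
Start from net:
visit net (parent –)
  visit codegen (parent net)
    codegen–net: parent, skip
  visit cache (parent net)
    visit auth (parent cache)
      auth–cache: parent, skip
    visit opt (parent cache)
      opt–cache: parent, skip
    cache–net: parent, skip
    visit core (parent cache)
      core–cache: parent, skip
      visit log (parent core)
        log–core: parent, skip
  visit ui (parent net)
    ui–net: parent, skip
  visit parser (parent net)
    visit ast (parent parser)
      ast–parser: parent, skip
    visit sched (parent parser)
      sched–parser: parent, skip
    visit lexer (parent parser)
      visit cfg (parent lexer)
        cfg–lexer: parent, skip
      lexer–parser: parent, skip
    parser–net: parent, skip
No non-parent visited neighbor found — the graph is a forest.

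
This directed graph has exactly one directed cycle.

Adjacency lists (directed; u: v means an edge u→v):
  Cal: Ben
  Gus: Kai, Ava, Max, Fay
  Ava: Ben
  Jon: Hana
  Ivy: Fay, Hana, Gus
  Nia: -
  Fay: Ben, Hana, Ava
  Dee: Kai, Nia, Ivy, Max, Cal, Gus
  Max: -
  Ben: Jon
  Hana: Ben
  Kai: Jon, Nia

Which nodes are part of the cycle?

Ben, Jon, Hana

DFS with gray/black marking from Jon:
Jon gray
  Hana gray
    Ben gray
      Ben→Jon: Jon is gray → back edge
Back edge closes the cycle Jon → Hana → Ben → Jon; its vertices are {Ben, Jon, Hana}.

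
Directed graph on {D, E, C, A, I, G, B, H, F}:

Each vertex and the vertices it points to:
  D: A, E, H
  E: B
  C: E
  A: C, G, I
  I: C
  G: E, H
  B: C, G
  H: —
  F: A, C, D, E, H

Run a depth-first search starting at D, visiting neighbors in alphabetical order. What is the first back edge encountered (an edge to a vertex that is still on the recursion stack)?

B->C

DFS from D (visiting neighbors in alphabetical order); mark gray on enter, black on exit:
D gray
  A gray
    C gray
      E gray
        B gray
          B→C: C is gray → back edge
First back edge: B → C.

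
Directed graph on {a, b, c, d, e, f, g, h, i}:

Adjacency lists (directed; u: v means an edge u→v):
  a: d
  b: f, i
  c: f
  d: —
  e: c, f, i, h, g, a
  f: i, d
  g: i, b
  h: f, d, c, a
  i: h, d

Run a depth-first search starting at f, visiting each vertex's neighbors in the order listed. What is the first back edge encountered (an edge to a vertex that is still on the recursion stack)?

DFS from f (visiting each vertex's neighbors in the order listed); mark gray on enter, black on exit:
f gray
  i gray
    h gray
      h→f: f is gray → back edge
First back edge: h → f.

h→f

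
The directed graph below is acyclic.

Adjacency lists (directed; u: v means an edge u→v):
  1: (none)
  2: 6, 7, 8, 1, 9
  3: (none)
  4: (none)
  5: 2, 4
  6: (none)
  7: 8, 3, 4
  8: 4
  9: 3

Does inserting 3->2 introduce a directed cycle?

Yes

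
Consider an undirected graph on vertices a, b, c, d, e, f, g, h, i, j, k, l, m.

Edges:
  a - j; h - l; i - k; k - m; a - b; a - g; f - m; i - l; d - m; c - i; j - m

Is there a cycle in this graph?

No

DFS, tracking each vertex's parent; an edge to a visited non-parent vertex closes a cycle.
Start from l:
visit l (parent –)
  visit h (parent l)
    h–l: parent, skip
  visit i (parent l)
    i–l: parent, skip
    visit c (parent i)
      c–i: parent, skip
    visit k (parent i)
      visit m (parent k)
        visit j (parent m)
          visit a (parent j)
            a–j: parent, skip
            visit b (parent a)
              b–a: parent, skip
            visit g (parent a)
              g–a: parent, skip
          j–m: parent, skip
        m–k: parent, skip
        visit f (parent m)
          f–m: parent, skip
        visit d (parent m)
          d–m: parent, skip
      k–i: parent, skip
visit e (parent –)
No non-parent visited neighbor found — the graph is a forest.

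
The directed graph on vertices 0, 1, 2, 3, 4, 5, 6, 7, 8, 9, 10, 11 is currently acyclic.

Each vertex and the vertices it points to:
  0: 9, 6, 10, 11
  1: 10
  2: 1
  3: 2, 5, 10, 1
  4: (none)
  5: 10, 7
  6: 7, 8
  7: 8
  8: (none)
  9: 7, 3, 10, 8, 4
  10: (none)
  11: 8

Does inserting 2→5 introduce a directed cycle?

Adding 2→5 creates a cycle iff 5 can already reach 2.
Explore from 5: no path reaches 2. The graph stays acyclic.

No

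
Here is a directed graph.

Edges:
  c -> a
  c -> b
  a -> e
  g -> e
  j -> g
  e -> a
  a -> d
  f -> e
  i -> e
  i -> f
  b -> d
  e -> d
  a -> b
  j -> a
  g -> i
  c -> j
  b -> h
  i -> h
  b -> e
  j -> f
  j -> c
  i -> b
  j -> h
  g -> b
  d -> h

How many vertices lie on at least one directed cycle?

5

A vertex is on a directed cycle iff it belongs to a strongly connected component of size ≥ 2 (or has a self-loop).
The vertices on cycles are {a, b, c, e, j} — 5 in total.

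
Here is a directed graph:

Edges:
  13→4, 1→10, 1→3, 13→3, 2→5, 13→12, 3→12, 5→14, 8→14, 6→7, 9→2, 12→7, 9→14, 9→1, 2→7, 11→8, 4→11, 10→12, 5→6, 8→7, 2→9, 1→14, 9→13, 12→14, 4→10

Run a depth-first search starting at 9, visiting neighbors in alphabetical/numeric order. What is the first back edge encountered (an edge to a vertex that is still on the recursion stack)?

2→9

DFS from 9 (visiting neighbors in alphabetical/numeric order); mark gray on enter, black on exit:
9 gray
  1 gray
    3 gray
      12 gray
        7 gray
        7 black
        14 gray
        14 black
      12 black
    3 black
    10 gray
      10→12: 12 black — skip
    10 black
    1→14: 14 black — skip
  1 black
  2 gray
    5 gray
      6 gray
        6→7: 7 black — skip
      6 black
      5→14: 14 black — skip
    5 black
    2→7: 7 black — skip
    2→9: 9 is gray → back edge
First back edge: 2 → 9.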